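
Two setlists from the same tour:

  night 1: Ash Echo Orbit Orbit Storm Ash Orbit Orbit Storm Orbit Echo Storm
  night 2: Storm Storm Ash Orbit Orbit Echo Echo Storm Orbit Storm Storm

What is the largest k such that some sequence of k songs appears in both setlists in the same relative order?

Pick Ash (night 1 #1, night 2 #3); then Orbit (night 1 #3, night 2 #4); then Orbit (night 1 #4, night 2 #5); then Storm (night 1 #5, night 2 #8); then Orbit (night 1 #8, night 2 #9); then Storm (night 1 #9, night 2 #10); then Storm (night 1 #12, night 2 #11); all 7 songs appear in both, in order. The LCS DP gives dp[12][11] = 7, so this is optimal.

7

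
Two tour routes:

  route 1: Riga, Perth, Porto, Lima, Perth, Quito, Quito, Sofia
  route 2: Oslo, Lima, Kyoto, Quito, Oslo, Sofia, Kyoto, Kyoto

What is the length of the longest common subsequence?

3

One common subsequence of length 3: Lima (route 1 #4, route 2 #2), Quito (route 1 #6, route 2 #4), Sofia (route 1 #8, route 2 #6). dp[8][8] = 3 confirms this is the maximum.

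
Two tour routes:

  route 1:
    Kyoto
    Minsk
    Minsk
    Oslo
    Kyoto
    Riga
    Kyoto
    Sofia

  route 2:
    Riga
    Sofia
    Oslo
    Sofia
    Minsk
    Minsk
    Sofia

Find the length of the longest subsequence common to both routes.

3

Pick Minsk [2,5]; then Minsk [3,6]; then Sofia [8,7]; all 3 stops appear in both, in order. The LCS DP gives dp[8][7] = 3, so this is optimal.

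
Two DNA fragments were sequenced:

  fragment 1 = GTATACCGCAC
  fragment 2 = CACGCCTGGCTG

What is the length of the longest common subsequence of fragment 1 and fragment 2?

5

Taking G at fragment 1[1]=fragment 2[4], then C at fragment 1[6]=fragment 2[5], then C at fragment 1[7]=fragment 2[6], then G at fragment 1[8]=fragment 2[9], then C at fragment 1[9]=fragment 2[10] gives a common subsequence of length 5. The LCS DP gives dp[11][12] = 5, so this is optimal.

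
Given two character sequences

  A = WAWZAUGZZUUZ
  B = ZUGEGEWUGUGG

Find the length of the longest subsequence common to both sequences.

Taking Z at A[4]=B[1], U at A[6]=B[2], G at A[7]=B[5], U at A[10]=B[8], U at A[11]=B[10] gives a common subsequence of length 5. dp[12][12] = 5 confirms this is the maximum.

5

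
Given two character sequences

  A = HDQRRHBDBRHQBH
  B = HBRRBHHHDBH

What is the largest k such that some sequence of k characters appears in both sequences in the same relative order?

7

One common subsequence of length 7: H [1,1] → R [4,3] → R [5,4] → H [6,8] → D [8,9] → B [13,10] → H [14,11]. Since dp[14][11] = 7, nothing longer is possible.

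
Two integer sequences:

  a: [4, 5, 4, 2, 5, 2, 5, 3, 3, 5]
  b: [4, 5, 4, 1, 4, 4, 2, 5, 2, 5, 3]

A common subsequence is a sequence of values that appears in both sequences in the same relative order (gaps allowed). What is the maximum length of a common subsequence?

8

Let dp[i][j] be the LCS length of the first i values of a and the first j values of b. dp[i][j] = dp[i-1][j-1]+1 when the i-th and j-th values match, else max(dp[i-1][j], dp[i][j-1]).
    ·  4  5  4  1  4  4  2  5  2  5  3
 ·  0  0  0  0  0  0  0  0  0  0  0  0
 4  0  1  1  1  1  1  1  1  1  1  1  1
 5  0  1  2  2  2  2  2  2  2  2  2  2
 4  0  1  2  3  3  3  3  3  3  3  3  3
 2  0  1  2  3  3  3  3  4  4  4  4  4
 5  0  1  2  3  3  3  3  4  5  5  5  5
 2  0  1  2  3  3  3  3  4  5  6  6  6
 5  0  1  2  3  3  3  3  4  5  6  7  7
 3  0  1  2  3  3  3  3  4  5  6  7  8
 3  0  1  2  3  3  3  3  4  5  6  7  8
 5  0  1  2  3  3  3  3  4  5  6  7  8
dp[10][11] = 8. One LCS (by backtracking along matches): 4, 5, 4, 2, 5, 2, 5, 3.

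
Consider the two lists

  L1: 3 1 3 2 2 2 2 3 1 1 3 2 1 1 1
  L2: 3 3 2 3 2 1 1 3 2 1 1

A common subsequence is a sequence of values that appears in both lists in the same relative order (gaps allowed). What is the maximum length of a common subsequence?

Taking 3 at L1[1]=L2[1], 3 at L1[3]=L2[2], 2 at L1[4]=L2[3], 2 at L1[7]=L2[5], 1 at L1[9]=L2[6], 1 at L1[10]=L2[7], 3 at L1[11]=L2[8], 2 at L1[12]=L2[9], 1 at L1[14]=L2[10], 1 at L1[15]=L2[11] gives a common subsequence of length 10, and the DP table's final entry dp[15][11] is also 10, so no common subsequence is longer.

10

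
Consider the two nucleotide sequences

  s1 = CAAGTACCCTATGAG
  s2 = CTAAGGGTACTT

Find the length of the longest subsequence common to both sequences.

One common subsequence of length 9: C at s1[1]=s2[1], then A at s1[2]=s2[3], then A at s1[3]=s2[4], then G at s1[4]=s2[7], then T at s1[5]=s2[8], then A at s1[6]=s2[9], then C at s1[9]=s2[10], then T at s1[10]=s2[11], then T at s1[12]=s2[12], and the DP table's final entry dp[15][12] is also 9, so no common subsequence is longer.

9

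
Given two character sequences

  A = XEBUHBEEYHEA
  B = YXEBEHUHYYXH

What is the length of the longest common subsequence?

Match X at A[1]=B[2], E at A[2]=B[3], B at A[3]=B[4], U at A[4]=B[7], H at A[5]=B[8], Y at A[9]=B[10], H at A[10]=B[12] — 7 characters in the same relative order in both, and the DP table's final entry dp[12][12] is also 7, so no common subsequence is longer.

7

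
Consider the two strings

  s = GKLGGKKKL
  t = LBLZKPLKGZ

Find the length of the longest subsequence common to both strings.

3

Let dp[i][j] be the LCS length of the first i characters of s and the first j characters of t. dp[i][j] = dp[i-1][j-1]+1 when the i-th and j-th characters match, else max(dp[i-1][j], dp[i][j-1]).
    ·  L  B  L  Z  K  P  L  K  G  Z
 ·  0  0  0  0  0  0  0  0  0  0  0
 G  0  0  0  0  0  0  0  0  0  1  1
 K  0  0  0  0  0  1  1  1  1  1  1
 L  0  1  1  1  1  1  1  2  2  2  2
 G  0  1  1  1  1  1  1  2  2  3  3
 G  0  1  1  1  1  1  1  2  2  3  3
 K  0  1  1  1  1  2  2  2  3  3  3
 K  0  1  1  1  1  2  2  2  3  3  3
 K  0  1  1  1  1  2  2  2  3  3  3
 L  0  1  1  2  2  2  2  3  3  3  3
dp[9][10] = 3. One LCS (by backtracking along matches): KLG.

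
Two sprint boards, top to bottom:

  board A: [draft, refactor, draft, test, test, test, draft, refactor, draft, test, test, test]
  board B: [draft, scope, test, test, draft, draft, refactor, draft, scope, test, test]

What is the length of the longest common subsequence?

8

Pick draft (board A #1, board B #1), then test (board A #4, board B #3), then test (board A #5, board B #4), then draft (board A #7, board B #6), then refactor (board A #8, board B #7), then draft (board A #9, board B #8), then test (board A #11, board B #10), then test (board A #12, board B #11); all 8 tasks appear in both, in order. Since dp[12][11] = 8, nothing longer is possible.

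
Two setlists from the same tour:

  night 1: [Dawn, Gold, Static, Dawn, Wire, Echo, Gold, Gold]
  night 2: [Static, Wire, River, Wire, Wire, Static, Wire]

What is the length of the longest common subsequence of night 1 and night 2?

Taking Static (night 1 #3, night 2 #6) → Wire (night 1 #5, night 2 #7) gives a common subsequence of length 2. Since dp[8][7] = 2, nothing longer is possible.

2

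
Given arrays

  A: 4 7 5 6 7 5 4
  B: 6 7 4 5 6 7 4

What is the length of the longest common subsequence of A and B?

Let dp[i][j] be the LCS length of the first i values of A and the first j values of B. dp[i][j] = dp[i-1][j-1]+1 when the i-th and j-th values match, else max(dp[i-1][j], dp[i][j-1]).
    ·  6  7  4  5  6  7  4
 ·  0  0  0  0  0  0  0  0
 4  0  0  0  1  1  1  1  1
 7  0  0  1  1  1  1  2  2
 5  0  0  1  1  2  2  2  2
 6  0  1  1  1  2  3  3  3
 7  0  1  2  2  2  3  4  4
 5  0  1  2  2  3  3  4  4
 4  0  1  2  3  3  3  4  5
dp[7][7] = 5. One LCS (by backtracking along matches): 4, 5, 6, 7, 4.

5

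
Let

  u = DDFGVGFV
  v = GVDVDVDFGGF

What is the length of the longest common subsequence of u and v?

6

One common subsequence of length 6: D (u #1, v #5) → D (u #2, v #7) → F (u #3, v #8) → G (u #4, v #9) → G (u #6, v #10) → F (u #7, v #11). Since dp[8][11] = 6, nothing longer is possible.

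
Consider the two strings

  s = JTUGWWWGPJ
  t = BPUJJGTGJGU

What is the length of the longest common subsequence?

4

Taking J (s #1, t #5) → T (s #2, t #7) → G (s #4, t #8) → G (s #8, t #10) gives a common subsequence of length 4. The LCS DP gives dp[10][11] = 4, so this is optimal.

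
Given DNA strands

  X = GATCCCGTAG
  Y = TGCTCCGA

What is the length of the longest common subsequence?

Match G [1,2]; then T [3,4]; then C [5,5]; then C [6,6]; then G [7,7]; then A [9,8] — 6 bases in the same relative order in both. The LCS DP gives dp[10][8] = 6, so this is optimal.

6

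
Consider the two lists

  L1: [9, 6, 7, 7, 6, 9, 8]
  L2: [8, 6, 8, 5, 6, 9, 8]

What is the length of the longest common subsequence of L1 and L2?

4

Let dp[i][j] be the LCS length of the first i values of L1 and the first j values of L2. dp[i][j] = dp[i-1][j-1]+1 when the i-th and j-th values match, else max(dp[i-1][j], dp[i][j-1]).
    ·  8  6  8  5  6  9  8
 ·  0  0  0  0  0  0  0  0
 9  0  0  0  0  0  0  1  1
 6  0  0  1  1  1  1  1  1
 7  0  0  1  1  1  1  1  1
 7  0  0  1  1  1  1  1  1
 6  0  0  1  1  1  2  2  2
 9  0  0  1  1  1  2  3  3
 8  0  1  1  2  2  2  3  4
dp[7][7] = 4. One LCS (by backtracking along matches): 6, 6, 9, 8.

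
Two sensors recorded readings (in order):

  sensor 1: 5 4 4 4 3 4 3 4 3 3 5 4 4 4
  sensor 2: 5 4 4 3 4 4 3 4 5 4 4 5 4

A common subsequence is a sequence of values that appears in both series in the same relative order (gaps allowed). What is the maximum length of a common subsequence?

One common subsequence of length 11: 5 [1,1], 4 [2,2], 4 [3,3], 4 [4,5], 4 [6,6], 3 [7,7], 4 [8,8], 5 [11,9], 4 [12,10], 4 [13,11], 4 [14,13]. The LCS DP gives dp[14][13] = 11, so this is optimal.

11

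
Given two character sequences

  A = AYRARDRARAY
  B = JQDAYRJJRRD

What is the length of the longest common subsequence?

5

Taking A [1,4], then Y [2,5], then R [3,9], then R [5,10], then D [6,11] gives a common subsequence of length 5, and the DP table's final entry dp[11][11] is also 5, so no common subsequence is longer.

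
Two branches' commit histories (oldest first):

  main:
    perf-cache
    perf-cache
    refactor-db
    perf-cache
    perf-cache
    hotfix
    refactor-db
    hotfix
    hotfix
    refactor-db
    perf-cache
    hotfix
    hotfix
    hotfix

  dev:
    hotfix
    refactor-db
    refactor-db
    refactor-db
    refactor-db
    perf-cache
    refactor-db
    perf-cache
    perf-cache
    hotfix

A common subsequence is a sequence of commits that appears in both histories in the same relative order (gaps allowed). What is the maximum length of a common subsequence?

5

One common subsequence of length 5: perf-cache (main #2, dev #6); then refactor-db (main #3, dev #7); then perf-cache (main #5, dev #8); then perf-cache (main #11, dev #9); then hotfix (main #14, dev #10). Since dp[14][10] = 5, nothing longer is possible.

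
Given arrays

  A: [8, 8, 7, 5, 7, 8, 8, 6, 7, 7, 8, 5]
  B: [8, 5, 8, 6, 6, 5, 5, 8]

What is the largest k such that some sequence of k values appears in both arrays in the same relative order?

Let dp[i][j] be the LCS length of the first i values of A and the first j values of B. dp[i][j] = dp[i-1][j-1]+1 when the i-th and j-th values match, else max(dp[i-1][j], dp[i][j-1]).
    ·  8  5  8  6  6  5  5  8
 ·  0  0  0  0  0  0  0  0  0
 8  0  1  1  1  1  1  1  1  1
 8  0  1  1  2  2  2  2  2  2
 7  0  1  1  2  2  2  2  2  2
 5  0  1  2  2  2  2  3  3  3
 7  0  1  2  2  2  2  3  3  3
 8  0  1  2  3  3  3  3  3  4
 8  0  1  2  3  3  3  3  3  4
 6  0  1  2  3  4  4  4  4  4
 7  0  1  2  3  4  4  4  4  4
 7  0  1  2  3  4  4  4  4  4
 8  0  1  2  3  4  4  4  4  5
 5  0  1  2  3  4  4  5  5  5
dp[12][8] = 5. One LCS (by backtracking along matches): 8, 5, 8, 6, 8.

5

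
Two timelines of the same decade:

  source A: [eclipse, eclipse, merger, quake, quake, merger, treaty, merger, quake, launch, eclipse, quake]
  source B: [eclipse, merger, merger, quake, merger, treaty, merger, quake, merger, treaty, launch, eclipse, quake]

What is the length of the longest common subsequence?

Match eclipse [1,1] → merger [3,3] → quake [5,4] → merger [6,5] → treaty [7,6] → merger [8,7] → quake [9,8] → launch [10,11] → eclipse [11,12] → quake [12,13] — 10 events in the same relative order in both. Since dp[12][13] = 10, nothing longer is possible.

10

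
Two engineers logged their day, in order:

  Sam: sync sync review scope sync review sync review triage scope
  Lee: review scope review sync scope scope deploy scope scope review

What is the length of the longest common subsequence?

One common subsequence of length 5: review (Sam #3, Lee #1), then scope (Sam #4, Lee #2), then review (Sam #6, Lee #3), then sync (Sam #7, Lee #4), then review (Sam #8, Lee #10), and the DP table's final entry dp[10][10] is also 5, so no common subsequence is longer.

5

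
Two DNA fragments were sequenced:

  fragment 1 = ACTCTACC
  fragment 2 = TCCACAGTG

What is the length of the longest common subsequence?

4

Let dp[i][j] be the LCS length of the first i bases of fragment 1 and the first j bases of fragment 2. dp[i][j] = dp[i-1][j-1]+1 when the i-th and j-th bases match, else max(dp[i-1][j], dp[i][j-1]).
    ·  T  C  C  A  C  A  G  T  G
 ·  0  0  0  0  0  0  0  0  0  0
 A  0  0  0  0  1  1  1  1  1  1
 C  0  0  1  1  1  2  2  2  2  2
 T  0  1  1  1  1  2  2  2  3  3
 C  0  1  2  2  2  2  2  2  3  3
 T  0  1  2  2  2  2  2  2  3  3
 A  0  1  2  2  3  3  3  3  3  3
 C  0  1  2  3  3  4  4  4  4  4
 C  0  1  2  3  3  4  4  4  4  4
dp[8][9] = 4. One LCS (by backtracking along matches): CCAC.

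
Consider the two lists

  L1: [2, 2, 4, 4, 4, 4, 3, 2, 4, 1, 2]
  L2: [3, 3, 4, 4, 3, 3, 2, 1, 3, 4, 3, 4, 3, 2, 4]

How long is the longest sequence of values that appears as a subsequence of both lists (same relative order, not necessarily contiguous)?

Taking 4 (L1 #3, L2 #3), 4 (L1 #4, L2 #4), 4 (L1 #5, L2 #10), 4 (L1 #6, L2 #12), 3 (L1 #7, L2 #13), 2 (L1 #8, L2 #14), 4 (L1 #9, L2 #15) gives a common subsequence of length 7. dp[11][15] = 7 confirms this is the maximum.

7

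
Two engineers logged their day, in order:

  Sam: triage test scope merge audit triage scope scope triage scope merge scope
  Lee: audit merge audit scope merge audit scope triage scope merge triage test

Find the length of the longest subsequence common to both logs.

Match scope [3,4], merge [4,5], audit [5,6], scope [8,7], triage [9,8], scope [10,9], merge [11,10] — 7 tasks in the same relative order in both. dp[12][12] = 7 confirms this is the maximum.

7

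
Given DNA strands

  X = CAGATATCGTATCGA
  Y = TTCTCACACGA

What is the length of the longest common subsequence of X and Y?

8

Match C (X #1, Y #3); then T (X #5, Y #4); then A (X #6, Y #6); then C (X #8, Y #7); then A (X #11, Y #8); then C (X #13, Y #9); then G (X #14, Y #10); then A (X #15, Y #11) — 8 bases in the same relative order in both, and the DP table's final entry dp[15][11] is also 8, so no common subsequence is longer.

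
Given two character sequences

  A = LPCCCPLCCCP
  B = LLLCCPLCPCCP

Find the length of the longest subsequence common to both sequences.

Let dp[i][j] be the LCS length of the first i characters of A and the first j characters of B. dp[i][j] = dp[i-1][j-1]+1 when the i-th and j-th characters match, else max(dp[i-1][j], dp[i][j-1]).
    ·  L  L  L  C  C  P  L  C  P  C  C  P
 ·  0  0  0  0  0  0  0  0  0  0  0  0  0
 L  0  1  1  1  1  1  1  1  1  1  1  1  1
 P  0  1  1  1  1  1  2  2  2  2  2  2  2
 C  0  1  1  1  2  2  2  2  3  3  3  3  3
 C  0  1  1  1  2  3  3  3  3  3  4  4  4
 C  0  1  1  1  2  3  3  3  4  4  4  5  5
 P  0  1  1  1  2  3  4  4  4  5  5  5  6
 L  0  1  2  2  2  3  4  5  5  5  5  5  6
 C  0  1  2  2  3  3  4  5  6  6  6  6  6
 C  0  1  2  2  3  4  4  5  6  6  7  7  7
 C  0  1  2  2  3  4  4  5  6  6  7  8  8
 P  0  1  2  2  3  4  5  5  6  7  7  8  9
dp[11][12] = 9. One LCS (by backtracking along matches): LCCPLCCCP.

9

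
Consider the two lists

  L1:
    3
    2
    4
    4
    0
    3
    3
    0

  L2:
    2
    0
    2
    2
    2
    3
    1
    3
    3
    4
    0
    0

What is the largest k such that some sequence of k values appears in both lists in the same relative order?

5

Taking 2 at L1[2]=L2[1] → 0 at L1[5]=L2[2] → 3 at L1[6]=L2[8] → 3 at L1[7]=L2[9] → 0 at L1[8]=L2[12] gives a common subsequence of length 5. dp[8][12] = 5 confirms this is the maximum.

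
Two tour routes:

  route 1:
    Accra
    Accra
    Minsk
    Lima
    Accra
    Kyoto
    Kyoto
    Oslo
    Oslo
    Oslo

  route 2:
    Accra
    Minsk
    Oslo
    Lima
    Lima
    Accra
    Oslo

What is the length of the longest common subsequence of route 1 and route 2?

5

Match Accra (route 1 #2, route 2 #1), Minsk (route 1 #3, route 2 #2), Lima (route 1 #4, route 2 #5), Accra (route 1 #5, route 2 #6), Oslo (route 1 #10, route 2 #7) — 5 stops in the same relative order in both, and the DP table's final entry dp[10][7] is also 5, so no common subsequence is longer.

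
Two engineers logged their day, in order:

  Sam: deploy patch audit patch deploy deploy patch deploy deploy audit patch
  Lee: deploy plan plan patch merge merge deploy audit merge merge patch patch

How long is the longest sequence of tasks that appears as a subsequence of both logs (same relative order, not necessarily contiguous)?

5

Pick deploy [1,1], then patch [2,4], then audit [3,8], then patch [7,11], then patch [11,12]; all 5 tasks appear in both, in order, and the DP table's final entry dp[11][12] is also 5, so no common subsequence is longer.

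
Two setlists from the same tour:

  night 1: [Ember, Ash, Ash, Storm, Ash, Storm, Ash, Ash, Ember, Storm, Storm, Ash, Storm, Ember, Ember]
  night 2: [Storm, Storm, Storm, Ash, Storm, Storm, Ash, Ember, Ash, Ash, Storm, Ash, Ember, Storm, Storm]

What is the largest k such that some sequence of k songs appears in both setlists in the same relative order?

One common subsequence of length 8: Ember at night 1[1]=night 2[8], then Ash at night 1[3]=night 2[9], then Ash at night 1[5]=night 2[10], then Storm at night 1[6]=night 2[11], then Ash at night 1[8]=night 2[12], then Ember at night 1[9]=night 2[13], then Storm at night 1[11]=night 2[14], then Storm at night 1[13]=night 2[15], and the DP table's final entry dp[15][15] is also 8, so no common subsequence is longer.

8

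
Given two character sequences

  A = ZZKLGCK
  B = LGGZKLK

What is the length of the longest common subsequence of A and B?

4

Let dp[i][j] be the LCS length of the first i characters of A and the first j characters of B. dp[i][j] = dp[i-1][j-1]+1 when the i-th and j-th characters match, else max(dp[i-1][j], dp[i][j-1]).
    ·  L  G  G  Z  K  L  K
 ·  0  0  0  0  0  0  0  0
 Z  0  0  0  0  1  1  1  1
 Z  0  0  0  0  1  1  1  1
 K  0  0  0  0  1  2  2  2
 L  0  1  1  1  1  2  3  3
 G  0  1  2  2  2  2  3  3
 C  0  1  2  2  2  2  3  3
 K  0  1  2  2  2  3  3  4
dp[7][7] = 4. One LCS (by backtracking along matches): ZKLK.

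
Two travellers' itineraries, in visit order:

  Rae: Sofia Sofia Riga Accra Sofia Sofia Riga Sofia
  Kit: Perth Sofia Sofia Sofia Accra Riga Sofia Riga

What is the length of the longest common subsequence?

5

Pick Sofia (Rae #1, Kit #3), then Sofia (Rae #2, Kit #4), then Riga (Rae #3, Kit #6), then Sofia (Rae #6, Kit #7), then Riga (Rae #7, Kit #8); all 5 stops appear in both, in order, and the DP table's final entry dp[8][8] is also 5, so no common subsequence is longer.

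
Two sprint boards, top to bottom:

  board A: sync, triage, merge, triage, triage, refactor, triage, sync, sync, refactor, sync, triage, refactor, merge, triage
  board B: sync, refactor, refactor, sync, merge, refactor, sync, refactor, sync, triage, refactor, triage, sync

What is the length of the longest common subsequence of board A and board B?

9

One common subsequence of length 9: sync [1,4] → merge [3,5] → refactor [6,6] → sync [9,7] → refactor [10,8] → sync [11,9] → triage [12,10] → refactor [13,11] → triage [15,12]. dp[15][13] = 9 confirms this is the maximum.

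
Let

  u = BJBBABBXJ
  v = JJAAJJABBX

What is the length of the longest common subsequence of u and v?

5

Pick J [2,6], then A [5,7], then B [6,8], then B [7,9], then X [8,10]; all 5 characters appear in both, in order. dp[9][10] = 5 confirms this is the maximum.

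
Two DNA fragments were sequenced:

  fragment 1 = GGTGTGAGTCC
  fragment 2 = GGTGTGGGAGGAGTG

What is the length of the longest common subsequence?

9

One common subsequence of length 9: G (fragment 1 #1, fragment 2 #1) → G (fragment 1 #2, fragment 2 #2) → T (fragment 1 #3, fragment 2 #3) → G (fragment 1 #4, fragment 2 #4) → T (fragment 1 #5, fragment 2 #5) → G (fragment 1 #6, fragment 2 #11) → A (fragment 1 #7, fragment 2 #12) → G (fragment 1 #8, fragment 2 #13) → T (fragment 1 #9, fragment 2 #14). The LCS DP gives dp[11][15] = 9, so this is optimal.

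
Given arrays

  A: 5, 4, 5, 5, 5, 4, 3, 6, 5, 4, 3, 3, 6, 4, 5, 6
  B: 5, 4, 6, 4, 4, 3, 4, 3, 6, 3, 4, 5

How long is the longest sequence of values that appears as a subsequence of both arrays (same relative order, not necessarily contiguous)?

Match 5 (A #1, B #1), 4 (A #2, B #4), 4 (A #6, B #5), 3 (A #7, B #6), 4 (A #10, B #7), 3 (A #11, B #8), 3 (A #12, B #10), 4 (A #14, B #11), 5 (A #15, B #12) — 9 values in the same relative order in both. Since dp[16][12] = 9, nothing longer is possible.

9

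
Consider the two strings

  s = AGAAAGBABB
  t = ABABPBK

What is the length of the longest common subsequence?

Let dp[i][j] be the LCS length of the first i characters of s and the first j characters of t. dp[i][j] = dp[i-1][j-1]+1 when the i-th and j-th characters match, else max(dp[i-1][j], dp[i][j-1]).
    ·  A  B  A  B  P  B  K
 ·  0  0  0  0  0  0  0  0
 A  0  1  1  1  1  1  1  1
 G  0  1  1  1  1  1  1  1
 A  0  1  1  2  2  2  2  2
 A  0  1  1  2  2  2  2  2
 A  0  1  1  2  2  2  2  2
 G  0  1  1  2  2  2  2  2
 B  0  1  2  2  3  3  3  3
 A  0  1  2  3  3  3  3  3
 B  0  1  2  3  4  4  4  4
 B  0  1  2  3  4  4  5  5
dp[10][7] = 5. One LCS (by backtracking along matches): ABABB.

5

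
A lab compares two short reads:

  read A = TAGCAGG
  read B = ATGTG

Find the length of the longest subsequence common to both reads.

3

One common subsequence of length 3: T at read A[1]=read B[2]; then G at read A[3]=read B[3]; then G at read A[7]=read B[5]. The LCS DP gives dp[7][5] = 3, so this is optimal.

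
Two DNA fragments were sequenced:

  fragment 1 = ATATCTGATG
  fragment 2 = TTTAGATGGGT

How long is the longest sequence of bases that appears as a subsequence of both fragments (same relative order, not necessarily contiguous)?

7

Match T [2,1] → T [4,2] → T [6,3] → G [7,5] → A [8,6] → T [9,7] → G [10,10] — 7 bases in the same relative order in both. dp[10][11] = 7 confirms this is the maximum.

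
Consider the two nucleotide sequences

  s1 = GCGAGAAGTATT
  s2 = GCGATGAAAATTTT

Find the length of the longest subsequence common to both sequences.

Pick G [1,1], C [2,2], G [3,3], A [4,4], G [5,6], A [6,9], A [7,10], T [9,12], T [11,13], T [12,14]; all 10 bases appear in both, in order. Since dp[12][14] = 10, nothing longer is possible.

10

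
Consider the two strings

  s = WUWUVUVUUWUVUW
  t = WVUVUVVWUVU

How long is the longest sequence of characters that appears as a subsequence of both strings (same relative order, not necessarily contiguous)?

Taking W at s[1]=t[1] → U at s[2]=t[3] → U at s[4]=t[5] → V at s[5]=t[6] → V at s[7]=t[7] → W at s[10]=t[8] → U at s[11]=t[9] → V at s[12]=t[10] → U at s[13]=t[11] gives a common subsequence of length 9. Since dp[14][11] = 9, nothing longer is possible.

9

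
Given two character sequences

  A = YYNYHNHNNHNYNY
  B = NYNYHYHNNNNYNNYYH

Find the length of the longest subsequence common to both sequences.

11

Match Y (A #1, B #2), Y (A #2, B #4), Y (A #4, B #6), H (A #5, B #7), N (A #6, B #8), N (A #8, B #9), N (A #9, B #10), N (A #11, B #11), Y (A #12, B #12), N (A #13, B #14), Y (A #14, B #16) — 11 characters in the same relative order in both. The LCS DP gives dp[14][17] = 11, so this is optimal.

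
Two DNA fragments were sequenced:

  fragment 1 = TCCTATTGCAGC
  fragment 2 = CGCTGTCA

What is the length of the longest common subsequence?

Taking C at fragment 1[2]=fragment 2[1], C at fragment 1[3]=fragment 2[3], T at fragment 1[4]=fragment 2[4], T at fragment 1[7]=fragment 2[6], C at fragment 1[9]=fragment 2[7], A at fragment 1[10]=fragment 2[8] gives a common subsequence of length 6. dp[12][8] = 6 confirms this is the maximum.

6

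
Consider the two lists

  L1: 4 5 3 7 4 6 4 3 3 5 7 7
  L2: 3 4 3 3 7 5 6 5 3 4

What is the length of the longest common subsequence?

5

Let dp[i][j] be the LCS length of the first i values of L1 and the first j values of L2. dp[i][j] = dp[i-1][j-1]+1 when the i-th and j-th values match, else max(dp[i-1][j], dp[i][j-1]).
    ·  3  4  3  3  7  5  6  5  3  4
 ·  0  0  0  0  0  0  0  0  0  0  0
 4  0  0  1  1  1  1  1  1  1  1  1
 5  0  0  1  1  1  1  2  2  2  2  2
 3  0  1  1  2  2  2  2  2  2  3  3
 7  0  1  1  2  2  3  3  3  3  3  3
 4  0  1  2  2  2  3  3  3  3  3  4
 6  0  1  2  2  2  3  3  4  4  4  4
 4  0  1  2  2  2  3  3  4  4  4  5
 3  0  1  2  3  3  3  3  4  4  5  5
 3  0  1  2  3  4  4  4  4  4  5  5
 5  0  1  2  3  4  4  5  5  5  5  5
 7  0  1  2  3  4  5  5  5  5  5  5
 7  0  1  2  3  4  5  5  5  5  5  5
dp[12][10] = 5. One LCS (by backtracking along matches): 4, 3, 7, 6, 4.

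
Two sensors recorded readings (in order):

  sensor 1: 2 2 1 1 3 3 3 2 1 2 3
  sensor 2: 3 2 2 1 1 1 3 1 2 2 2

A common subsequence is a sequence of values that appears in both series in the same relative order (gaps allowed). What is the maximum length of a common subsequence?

Let dp[i][j] be the LCS length of the first i values of sensor 1 and the first j values of sensor 2. dp[i][j] = dp[i-1][j-1]+1 when the i-th and j-th values match, else max(dp[i-1][j], dp[i][j-1]).
    ·  3  2  2  1  1  1  3  1  2  2  2
 ·  0  0  0  0  0  0  0  0  0  0  0  0
 2  0  0  1  1  1  1  1  1  1  1  1  1
 2  0  0  1  2  2  2  2  2  2  2  2  2
 1  0  0  1  2  3  3  3  3  3  3  3  3
 1  0  0  1  2  3  4  4  4  4  4  4  4
 3  0  1  1  2  3  4  4  5  5  5  5  5
 3  0  1  1  2  3  4  4  5  5  5  5  5
 3  0  1  1  2  3  4  4  5  5  5  5  5
 2  0  1  2  2  3  4  4  5  5  6  6  6
 1  0  1  2  2  3  4  5  5  6  6  6  6
 2  0  1  2  3  3  4  5  5  6  7  7  7
 3  0  1  2  3  3  4  5  6  6  7  7  7
dp[11][11] = 7. One LCS (by backtracking along matches): 2, 2, 1, 1, 3, 2, 2.

7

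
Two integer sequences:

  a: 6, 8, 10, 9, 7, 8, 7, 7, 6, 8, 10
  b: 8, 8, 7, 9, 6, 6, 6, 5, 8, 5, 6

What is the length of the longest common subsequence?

5

Pick 8 [2,1]; then 8 [6,2]; then 7 [7,3]; then 6 [9,7]; then 8 [10,9]; all 5 values appear in both, in order. The LCS DP gives dp[11][11] = 5, so this is optimal.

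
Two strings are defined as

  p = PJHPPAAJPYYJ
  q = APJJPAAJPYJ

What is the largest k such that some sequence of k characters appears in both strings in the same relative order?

9

Let dp[i][j] be the LCS length of the first i characters of p and the first j characters of q. dp[i][j] = dp[i-1][j-1]+1 when the i-th and j-th characters match, else max(dp[i-1][j], dp[i][j-1]).
    ·  A  P  J  J  P  A  A  J  P  Y  J
 ·  0  0  0  0  0  0  0  0  0  0  0  0
 P  0  0  1  1  1  1  1  1  1  1  1  1
 J  0  0  1  2  2  2  2  2  2  2  2  2
 H  0  0  1  2  2  2  2  2  2  2  2  2
 P  0  0  1  2  2  3  3  3  3  3  3  3
 P  0  0  1  2  2  3  3  3  3  4  4  4
 A  0  1  1  2  2  3  4  4  4  4  4  4
 A  0  1  1  2  2  3  4  5  5  5  5  5
 J  0  1  1  2  3  3  4  5  6  6  6  6
 P  0  1  2  2  3  4  4  5  6  7  7  7
 Y  0  1  2  2  3  4  4  5  6  7  8  8
 Y  0  1  2  2  3  4  4  5  6  7  8  8
 J  0  1  2  3  3  4  4  5  6  7  8  9
dp[12][11] = 9. One LCS (by backtracking along matches): PJPAAJPYJ.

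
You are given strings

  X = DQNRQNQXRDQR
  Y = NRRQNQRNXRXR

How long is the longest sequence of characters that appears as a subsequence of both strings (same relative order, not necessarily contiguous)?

8

Match N at X[3]=Y[1], R at X[4]=Y[3], Q at X[5]=Y[4], N at X[6]=Y[5], Q at X[7]=Y[6], X at X[8]=Y[9], R at X[9]=Y[10], R at X[12]=Y[12] — 8 characters in the same relative order in both. dp[12][12] = 8 confirms this is the maximum.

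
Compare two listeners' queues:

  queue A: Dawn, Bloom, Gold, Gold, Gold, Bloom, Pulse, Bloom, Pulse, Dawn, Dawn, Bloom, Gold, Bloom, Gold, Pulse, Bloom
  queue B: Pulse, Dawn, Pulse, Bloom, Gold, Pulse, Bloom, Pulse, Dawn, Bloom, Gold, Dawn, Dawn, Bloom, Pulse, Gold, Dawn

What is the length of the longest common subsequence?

Match Dawn at queue A[1]=queue B[2] → Bloom at queue A[2]=queue B[4] → Gold at queue A[5]=queue B[5] → Pulse at queue A[7]=queue B[6] → Bloom at queue A[8]=queue B[7] → Pulse at queue A[9]=queue B[8] → Dawn at queue A[11]=queue B[9] → Bloom at queue A[12]=queue B[10] → Gold at queue A[13]=queue B[11] → Bloom at queue A[14]=queue B[14] → Gold at queue A[15]=queue B[16] — 11 songs in the same relative order in both. The LCS DP gives dp[17][17] = 11, so this is optimal.

11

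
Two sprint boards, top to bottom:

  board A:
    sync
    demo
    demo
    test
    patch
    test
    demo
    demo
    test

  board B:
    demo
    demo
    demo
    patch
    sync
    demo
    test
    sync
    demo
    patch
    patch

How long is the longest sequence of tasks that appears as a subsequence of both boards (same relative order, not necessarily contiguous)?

Taking demo (board A #2, board B #2), then demo (board A #3, board B #3), then patch (board A #5, board B #4), then test (board A #6, board B #7), then demo (board A #7, board B #9) gives a common subsequence of length 5, and the DP table's final entry dp[9][11] is also 5, so no common subsequence is longer.

5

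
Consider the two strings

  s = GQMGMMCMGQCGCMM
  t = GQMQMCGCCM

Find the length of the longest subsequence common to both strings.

9

Let dp[i][j] be the LCS length of the first i characters of s and the first j characters of t. dp[i][j] = dp[i-1][j-1]+1 when the i-th and j-th characters match, else max(dp[i-1][j], dp[i][j-1]).
    ·  G  Q  M  Q  M  C  G  C  C  M
 ·  0  0  0  0  0  0  0  0  0  0  0
 G  0  1  1  1  1  1  1  1  1  1  1
 Q  0  1  2  2  2  2  2  2  2  2  2
 M  0  1  2  3  3  3  3  3  3  3  3
 G  0  1  2  3  3  3  3  4  4  4  4
 M  0  1  2  3  3  4  4  4  4  4  5
 M  0  1  2  3  3  4  4  4  4  4  5
 C  0  1  2  3  3  4  5  5  5  5  5
 M  0  1  2  3  3  4  5  5  5  5  6
 G  0  1  2  3  3  4  5  6  6  6  6
 Q  0  1  2  3  4  4  5  6  6  6  6
 C  0  1  2  3  4  4  5  6  7  7  7
 G  0  1  2  3  4  4  5  6  7  7  7
 C  0  1  2  3  4  4  5  6  7  8  8
 M  0  1  2  3  4  5  5  6  7  8  9
 M  0  1  2  3  4  5  5  6  7  8  9
dp[15][10] = 9. One LCS (by backtracking along matches): GQMMCGCCM.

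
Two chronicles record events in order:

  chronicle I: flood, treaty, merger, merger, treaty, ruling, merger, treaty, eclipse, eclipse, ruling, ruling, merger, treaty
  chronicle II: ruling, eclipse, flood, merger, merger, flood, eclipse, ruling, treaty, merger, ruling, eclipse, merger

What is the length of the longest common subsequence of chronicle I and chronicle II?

Taking flood (chronicle I #1, chronicle II #3) → merger (chronicle I #3, chronicle II #4) → merger (chronicle I #4, chronicle II #5) → treaty (chronicle I #5, chronicle II #9) → ruling (chronicle I #6, chronicle II #11) → eclipse (chronicle I #10, chronicle II #12) → merger (chronicle I #13, chronicle II #13) gives a common subsequence of length 7. The LCS DP gives dp[14][13] = 7, so this is optimal.

7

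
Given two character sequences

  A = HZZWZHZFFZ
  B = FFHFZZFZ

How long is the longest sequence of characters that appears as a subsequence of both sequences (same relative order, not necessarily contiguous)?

5

Pick H (A #1, B #3), Z (A #5, B #5), Z (A #7, B #6), F (A #9, B #7), Z (A #10, B #8); all 5 characters appear in both, in order. The LCS DP gives dp[10][8] = 5, so this is optimal.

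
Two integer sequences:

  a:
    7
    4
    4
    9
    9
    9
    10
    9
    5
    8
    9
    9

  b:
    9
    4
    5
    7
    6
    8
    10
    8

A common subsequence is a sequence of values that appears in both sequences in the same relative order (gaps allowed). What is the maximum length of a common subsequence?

3

One common subsequence of length 3: 7 [1,4], then 10 [7,7], then 8 [10,8], and the DP table's final entry dp[12][8] is also 3, so no common subsequence is longer.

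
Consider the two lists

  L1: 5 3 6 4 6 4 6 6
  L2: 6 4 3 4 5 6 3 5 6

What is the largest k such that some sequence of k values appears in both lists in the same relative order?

Taking 6 (L1 #3, L2 #1), 4 (L1 #4, L2 #2), 4 (L1 #6, L2 #4), 6 (L1 #7, L2 #6), 6 (L1 #8, L2 #9) gives a common subsequence of length 5. Since dp[8][9] = 5, nothing longer is possible.

5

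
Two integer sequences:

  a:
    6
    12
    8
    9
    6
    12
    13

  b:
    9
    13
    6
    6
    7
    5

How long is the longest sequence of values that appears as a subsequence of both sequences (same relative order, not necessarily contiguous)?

Let dp[i][j] be the LCS length of the first i values of a and the first j values of b. dp[i][j] = dp[i-1][j-1]+1 when the i-th and j-th values match, else max(dp[i-1][j], dp[i][j-1]).
    ·  9 13  6  6  7  5
 ·  0  0  0  0  0  0  0
 6  0  0  0  1  1  1  1
12  0  0  0  1  1  1  1
 8  0  0  0  1  1  1  1
 9  0  1  1  1  1  1  1
 6  0  1  1  2  2  2  2
12  0  1  1  2  2  2  2
13  0  1  2  2  2  2  2
dp[7][6] = 2. One LCS (by backtracking along matches): 6, 6.

2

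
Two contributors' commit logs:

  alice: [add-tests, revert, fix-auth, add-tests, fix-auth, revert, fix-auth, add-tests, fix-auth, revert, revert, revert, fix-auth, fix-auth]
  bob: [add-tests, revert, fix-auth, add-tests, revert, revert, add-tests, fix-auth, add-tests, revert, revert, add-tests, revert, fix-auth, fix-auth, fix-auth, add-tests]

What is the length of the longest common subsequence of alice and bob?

One common subsequence of length 12: add-tests (alice #1, bob #1), revert (alice #2, bob #2), fix-auth (alice #3, bob #3), add-tests (alice #4, bob #4), revert (alice #6, bob #6), fix-auth (alice #7, bob #8), add-tests (alice #8, bob #9), revert (alice #10, bob #10), revert (alice #11, bob #11), revert (alice #12, bob #13), fix-auth (alice #13, bob #15), fix-auth (alice #14, bob #16), and the DP table's final entry dp[14][17] is also 12, so no common subsequence is longer.

12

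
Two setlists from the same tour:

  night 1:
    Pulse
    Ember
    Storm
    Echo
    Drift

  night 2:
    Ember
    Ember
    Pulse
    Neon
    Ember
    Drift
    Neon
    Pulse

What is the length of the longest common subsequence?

Taking Pulse at night 1[1]=night 2[3], then Ember at night 1[2]=night 2[5], then Drift at night 1[5]=night 2[6] gives a common subsequence of length 3. Since dp[5][8] = 3, nothing longer is possible.

3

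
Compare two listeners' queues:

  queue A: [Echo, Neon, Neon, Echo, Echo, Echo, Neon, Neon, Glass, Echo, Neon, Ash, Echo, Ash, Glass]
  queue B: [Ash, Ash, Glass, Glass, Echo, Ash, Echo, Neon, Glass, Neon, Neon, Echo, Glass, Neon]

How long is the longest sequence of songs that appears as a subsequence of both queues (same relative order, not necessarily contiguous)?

7

Pick Echo (queue A #1, queue B #5), Echo (queue A #6, queue B #7), Neon (queue A #7, queue B #8), Neon (queue A #8, queue B #10), Neon (queue A #11, queue B #11), Echo (queue A #13, queue B #12), Glass (queue A #15, queue B #13); all 7 songs appear in both, in order. Since dp[15][14] = 7, nothing longer is possible.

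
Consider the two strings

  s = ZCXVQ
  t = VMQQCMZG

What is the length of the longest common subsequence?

2

One common subsequence of length 2: V at s[4]=t[1]; then Q at s[5]=t[4]. dp[5][8] = 2 confirms this is the maximum.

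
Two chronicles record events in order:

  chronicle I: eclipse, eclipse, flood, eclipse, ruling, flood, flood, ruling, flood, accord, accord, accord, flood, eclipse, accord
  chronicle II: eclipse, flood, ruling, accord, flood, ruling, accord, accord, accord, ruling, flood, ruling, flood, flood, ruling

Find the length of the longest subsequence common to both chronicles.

Taking eclipse at chronicle I[2]=chronicle II[1], then flood at chronicle I[3]=chronicle II[2], then ruling at chronicle I[5]=chronicle II[3], then flood at chronicle I[7]=chronicle II[5], then ruling at chronicle I[8]=chronicle II[6], then accord at chronicle I[10]=chronicle II[7], then accord at chronicle I[11]=chronicle II[8], then accord at chronicle I[12]=chronicle II[9], then flood at chronicle I[13]=chronicle II[14] gives a common subsequence of length 9. dp[15][15] = 9 confirms this is the maximum.

9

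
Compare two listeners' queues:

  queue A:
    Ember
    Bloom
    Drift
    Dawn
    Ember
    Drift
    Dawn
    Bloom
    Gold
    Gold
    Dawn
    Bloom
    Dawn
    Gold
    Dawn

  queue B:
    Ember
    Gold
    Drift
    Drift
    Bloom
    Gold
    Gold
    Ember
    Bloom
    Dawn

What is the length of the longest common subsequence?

Pick Ember [1,1], then Drift [3,3], then Drift [6,4], then Bloom [8,5], then Gold [9,6], then Gold [10,7], then Bloom [12,9], then Dawn [15,10]; all 8 songs appear in both, in order. The LCS DP gives dp[15][10] = 8, so this is optimal.

8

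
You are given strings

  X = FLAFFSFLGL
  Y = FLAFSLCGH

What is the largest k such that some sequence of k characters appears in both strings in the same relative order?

7

Let dp[i][j] be the LCS length of the first i characters of X and the first j characters of Y. dp[i][j] = dp[i-1][j-1]+1 when the i-th and j-th characters match, else max(dp[i-1][j], dp[i][j-1]).
    ·  F  L  A  F  S  L  C  G  H
 ·  0  0  0  0  0  0  0  0  0  0
 F  0  1  1  1  1  1  1  1  1  1
 L  0  1  2  2  2  2  2  2  2  2
 A  0  1  2  3  3  3  3  3  3  3
 F  0  1  2  3  4  4  4  4  4  4
 F  0  1  2  3  4  4  4  4  4  4
 S  0  1  2  3  4  5  5  5  5  5
 F  0  1  2  3  4  5  5  5  5  5
 L  0  1  2  3  4  5  6  6  6  6
 G  0  1  2  3  4  5  6  6  7  7
 L  0  1  2  3  4  5  6  6  7  7
dp[10][9] = 7. One LCS (by backtracking along matches): FLAFSLG.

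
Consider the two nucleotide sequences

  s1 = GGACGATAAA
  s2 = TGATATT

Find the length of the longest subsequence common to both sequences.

4

Let dp[i][j] be the LCS length of the first i bases of s1 and the first j bases of s2. dp[i][j] = dp[i-1][j-1]+1 when the i-th and j-th bases match, else max(dp[i-1][j], dp[i][j-1]).
    ·  T  G  A  T  A  T  T
 ·  0  0  0  0  0  0  0  0
 G  0  0  1  1  1  1  1  1
 G  0  0  1  1  1  1  1  1
 A  0  0  1  2  2  2  2  2
 C  0  0  1  2  2  2  2  2
 G  0  0  1  2  2  2  2  2
 A  0  0  1  2  2  3  3  3
 T  0  1  1  2  3  3  4  4
 A  0  1  1  2  3  4  4  4
 A  0  1  1  2  3  4  4  4
 A  0  1  1  2  3  4  4  4
dp[10][7] = 4. One LCS (by backtracking along matches): GAAT.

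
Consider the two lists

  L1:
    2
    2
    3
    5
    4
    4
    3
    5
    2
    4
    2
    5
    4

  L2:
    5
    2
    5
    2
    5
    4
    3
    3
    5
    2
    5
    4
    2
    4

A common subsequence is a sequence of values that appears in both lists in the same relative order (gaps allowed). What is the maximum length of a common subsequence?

10

Taking 2 [1,2]; then 2 [2,4]; then 5 [4,5]; then 4 [5,6]; then 3 [7,8]; then 5 [8,9]; then 2 [9,10]; then 4 [10,12]; then 2 [11,13]; then 4 [13,14] gives a common subsequence of length 10. The LCS DP gives dp[13][14] = 10, so this is optimal.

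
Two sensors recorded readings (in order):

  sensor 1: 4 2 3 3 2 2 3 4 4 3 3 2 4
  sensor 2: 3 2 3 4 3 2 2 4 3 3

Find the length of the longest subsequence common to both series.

Taking 2 at sensor 1[2]=sensor 2[2] → 3 at sensor 1[3]=sensor 2[3] → 3 at sensor 1[4]=sensor 2[5] → 2 at sensor 1[5]=sensor 2[6] → 2 at sensor 1[6]=sensor 2[7] → 4 at sensor 1[9]=sensor 2[8] → 3 at sensor 1[10]=sensor 2[9] → 3 at sensor 1[11]=sensor 2[10] gives a common subsequence of length 8. The LCS DP gives dp[13][10] = 8, so this is optimal.

8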